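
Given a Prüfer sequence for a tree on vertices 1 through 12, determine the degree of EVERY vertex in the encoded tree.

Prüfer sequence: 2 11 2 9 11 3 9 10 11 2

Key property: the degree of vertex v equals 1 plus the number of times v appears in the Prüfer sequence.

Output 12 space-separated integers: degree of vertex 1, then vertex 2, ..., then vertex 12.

Answer: 1 4 2 1 1 1 1 1 3 2 4 1

Derivation:
p_1 = 2: count[2] becomes 1
p_2 = 11: count[11] becomes 1
p_3 = 2: count[2] becomes 2
p_4 = 9: count[9] becomes 1
p_5 = 11: count[11] becomes 2
p_6 = 3: count[3] becomes 1
p_7 = 9: count[9] becomes 2
p_8 = 10: count[10] becomes 1
p_9 = 11: count[11] becomes 3
p_10 = 2: count[2] becomes 3
Degrees (1 + count): deg[1]=1+0=1, deg[2]=1+3=4, deg[3]=1+1=2, deg[4]=1+0=1, deg[5]=1+0=1, deg[6]=1+0=1, deg[7]=1+0=1, deg[8]=1+0=1, deg[9]=1+2=3, deg[10]=1+1=2, deg[11]=1+3=4, deg[12]=1+0=1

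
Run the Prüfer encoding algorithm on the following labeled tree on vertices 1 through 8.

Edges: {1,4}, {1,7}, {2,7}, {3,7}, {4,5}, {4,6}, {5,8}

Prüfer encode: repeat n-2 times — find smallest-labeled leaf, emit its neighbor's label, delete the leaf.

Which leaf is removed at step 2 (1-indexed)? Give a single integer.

Step 1: current leaves = {2,3,6,8}. Remove leaf 2 (neighbor: 7).
Step 2: current leaves = {3,6,8}. Remove leaf 3 (neighbor: 7).

Answer: 3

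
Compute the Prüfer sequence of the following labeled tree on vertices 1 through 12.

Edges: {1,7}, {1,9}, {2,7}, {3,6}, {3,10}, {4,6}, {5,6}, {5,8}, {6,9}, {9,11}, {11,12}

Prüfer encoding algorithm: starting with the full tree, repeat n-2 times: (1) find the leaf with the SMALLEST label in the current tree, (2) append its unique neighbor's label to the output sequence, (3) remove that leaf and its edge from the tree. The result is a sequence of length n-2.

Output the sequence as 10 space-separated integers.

Step 1: leaves = {2,4,8,10,12}. Remove smallest leaf 2, emit neighbor 7.
Step 2: leaves = {4,7,8,10,12}. Remove smallest leaf 4, emit neighbor 6.
Step 3: leaves = {7,8,10,12}. Remove smallest leaf 7, emit neighbor 1.
Step 4: leaves = {1,8,10,12}. Remove smallest leaf 1, emit neighbor 9.
Step 5: leaves = {8,10,12}. Remove smallest leaf 8, emit neighbor 5.
Step 6: leaves = {5,10,12}. Remove smallest leaf 5, emit neighbor 6.
Step 7: leaves = {10,12}. Remove smallest leaf 10, emit neighbor 3.
Step 8: leaves = {3,12}. Remove smallest leaf 3, emit neighbor 6.
Step 9: leaves = {6,12}. Remove smallest leaf 6, emit neighbor 9.
Step 10: leaves = {9,12}. Remove smallest leaf 9, emit neighbor 11.
Done: 2 vertices remain (11, 12). Sequence = [7 6 1 9 5 6 3 6 9 11]

Answer: 7 6 1 9 5 6 3 6 9 11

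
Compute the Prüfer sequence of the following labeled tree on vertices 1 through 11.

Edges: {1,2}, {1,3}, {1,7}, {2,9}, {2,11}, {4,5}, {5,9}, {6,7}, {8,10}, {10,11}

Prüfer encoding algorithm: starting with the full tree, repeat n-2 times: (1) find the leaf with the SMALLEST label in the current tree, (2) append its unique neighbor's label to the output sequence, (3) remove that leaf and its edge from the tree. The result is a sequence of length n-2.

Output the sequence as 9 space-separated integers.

Step 1: leaves = {3,4,6,8}. Remove smallest leaf 3, emit neighbor 1.
Step 2: leaves = {4,6,8}. Remove smallest leaf 4, emit neighbor 5.
Step 3: leaves = {5,6,8}. Remove smallest leaf 5, emit neighbor 9.
Step 4: leaves = {6,8,9}. Remove smallest leaf 6, emit neighbor 7.
Step 5: leaves = {7,8,9}. Remove smallest leaf 7, emit neighbor 1.
Step 6: leaves = {1,8,9}. Remove smallest leaf 1, emit neighbor 2.
Step 7: leaves = {8,9}. Remove smallest leaf 8, emit neighbor 10.
Step 8: leaves = {9,10}. Remove smallest leaf 9, emit neighbor 2.
Step 9: leaves = {2,10}. Remove smallest leaf 2, emit neighbor 11.
Done: 2 vertices remain (10, 11). Sequence = [1 5 9 7 1 2 10 2 11]

Answer: 1 5 9 7 1 2 10 2 11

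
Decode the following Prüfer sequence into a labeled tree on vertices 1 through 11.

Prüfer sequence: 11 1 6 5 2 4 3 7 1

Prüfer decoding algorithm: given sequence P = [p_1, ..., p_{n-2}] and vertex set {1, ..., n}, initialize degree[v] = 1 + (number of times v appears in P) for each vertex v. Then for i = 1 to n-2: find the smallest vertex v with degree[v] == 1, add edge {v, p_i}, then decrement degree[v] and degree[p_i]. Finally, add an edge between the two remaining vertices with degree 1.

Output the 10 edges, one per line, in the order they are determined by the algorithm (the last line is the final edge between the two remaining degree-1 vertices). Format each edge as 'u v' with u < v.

Answer: 8 11
1 9
6 10
5 6
2 5
2 4
3 4
3 7
1 7
1 11

Derivation:
Initial degrees: {1:3, 2:2, 3:2, 4:2, 5:2, 6:2, 7:2, 8:1, 9:1, 10:1, 11:2}
Step 1: smallest deg-1 vertex = 8, p_1 = 11. Add edge {8,11}. Now deg[8]=0, deg[11]=1.
Step 2: smallest deg-1 vertex = 9, p_2 = 1. Add edge {1,9}. Now deg[9]=0, deg[1]=2.
Step 3: smallest deg-1 vertex = 10, p_3 = 6. Add edge {6,10}. Now deg[10]=0, deg[6]=1.
Step 4: smallest deg-1 vertex = 6, p_4 = 5. Add edge {5,6}. Now deg[6]=0, deg[5]=1.
Step 5: smallest deg-1 vertex = 5, p_5 = 2. Add edge {2,5}. Now deg[5]=0, deg[2]=1.
Step 6: smallest deg-1 vertex = 2, p_6 = 4. Add edge {2,4}. Now deg[2]=0, deg[4]=1.
Step 7: smallest deg-1 vertex = 4, p_7 = 3. Add edge {3,4}. Now deg[4]=0, deg[3]=1.
Step 8: smallest deg-1 vertex = 3, p_8 = 7. Add edge {3,7}. Now deg[3]=0, deg[7]=1.
Step 9: smallest deg-1 vertex = 7, p_9 = 1. Add edge {1,7}. Now deg[7]=0, deg[1]=1.
Final: two remaining deg-1 vertices are 1, 11. Add edge {1,11}.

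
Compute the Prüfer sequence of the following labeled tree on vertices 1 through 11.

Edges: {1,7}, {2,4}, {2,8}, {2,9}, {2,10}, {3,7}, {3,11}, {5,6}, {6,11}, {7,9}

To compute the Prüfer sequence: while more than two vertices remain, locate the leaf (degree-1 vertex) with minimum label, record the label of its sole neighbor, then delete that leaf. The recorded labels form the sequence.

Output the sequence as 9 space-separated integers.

Answer: 7 2 6 11 2 2 9 7 3

Derivation:
Step 1: leaves = {1,4,5,8,10}. Remove smallest leaf 1, emit neighbor 7.
Step 2: leaves = {4,5,8,10}. Remove smallest leaf 4, emit neighbor 2.
Step 3: leaves = {5,8,10}. Remove smallest leaf 5, emit neighbor 6.
Step 4: leaves = {6,8,10}. Remove smallest leaf 6, emit neighbor 11.
Step 5: leaves = {8,10,11}. Remove smallest leaf 8, emit neighbor 2.
Step 6: leaves = {10,11}. Remove smallest leaf 10, emit neighbor 2.
Step 7: leaves = {2,11}. Remove smallest leaf 2, emit neighbor 9.
Step 8: leaves = {9,11}. Remove smallest leaf 9, emit neighbor 7.
Step 9: leaves = {7,11}. Remove smallest leaf 7, emit neighbor 3.
Done: 2 vertices remain (3, 11). Sequence = [7 2 6 11 2 2 9 7 3]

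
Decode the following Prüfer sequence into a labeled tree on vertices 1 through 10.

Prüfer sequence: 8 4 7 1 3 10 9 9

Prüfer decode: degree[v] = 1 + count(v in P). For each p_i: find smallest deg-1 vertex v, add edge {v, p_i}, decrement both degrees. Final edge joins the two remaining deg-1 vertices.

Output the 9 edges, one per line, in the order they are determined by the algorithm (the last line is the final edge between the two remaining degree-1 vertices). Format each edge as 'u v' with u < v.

Initial degrees: {1:2, 2:1, 3:2, 4:2, 5:1, 6:1, 7:2, 8:2, 9:3, 10:2}
Step 1: smallest deg-1 vertex = 2, p_1 = 8. Add edge {2,8}. Now deg[2]=0, deg[8]=1.
Step 2: smallest deg-1 vertex = 5, p_2 = 4. Add edge {4,5}. Now deg[5]=0, deg[4]=1.
Step 3: smallest deg-1 vertex = 4, p_3 = 7. Add edge {4,7}. Now deg[4]=0, deg[7]=1.
Step 4: smallest deg-1 vertex = 6, p_4 = 1. Add edge {1,6}. Now deg[6]=0, deg[1]=1.
Step 5: smallest deg-1 vertex = 1, p_5 = 3. Add edge {1,3}. Now deg[1]=0, deg[3]=1.
Step 6: smallest deg-1 vertex = 3, p_6 = 10. Add edge {3,10}. Now deg[3]=0, deg[10]=1.
Step 7: smallest deg-1 vertex = 7, p_7 = 9. Add edge {7,9}. Now deg[7]=0, deg[9]=2.
Step 8: smallest deg-1 vertex = 8, p_8 = 9. Add edge {8,9}. Now deg[8]=0, deg[9]=1.
Final: two remaining deg-1 vertices are 9, 10. Add edge {9,10}.

Answer: 2 8
4 5
4 7
1 6
1 3
3 10
7 9
8 9
9 10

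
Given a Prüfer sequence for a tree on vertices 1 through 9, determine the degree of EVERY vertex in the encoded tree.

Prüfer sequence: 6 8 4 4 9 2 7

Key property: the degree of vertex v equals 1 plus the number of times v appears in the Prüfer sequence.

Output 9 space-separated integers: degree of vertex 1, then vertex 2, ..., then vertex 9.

Answer: 1 2 1 3 1 2 2 2 2

Derivation:
p_1 = 6: count[6] becomes 1
p_2 = 8: count[8] becomes 1
p_3 = 4: count[4] becomes 1
p_4 = 4: count[4] becomes 2
p_5 = 9: count[9] becomes 1
p_6 = 2: count[2] becomes 1
p_7 = 7: count[7] becomes 1
Degrees (1 + count): deg[1]=1+0=1, deg[2]=1+1=2, deg[3]=1+0=1, deg[4]=1+2=3, deg[5]=1+0=1, deg[6]=1+1=2, deg[7]=1+1=2, deg[8]=1+1=2, deg[9]=1+1=2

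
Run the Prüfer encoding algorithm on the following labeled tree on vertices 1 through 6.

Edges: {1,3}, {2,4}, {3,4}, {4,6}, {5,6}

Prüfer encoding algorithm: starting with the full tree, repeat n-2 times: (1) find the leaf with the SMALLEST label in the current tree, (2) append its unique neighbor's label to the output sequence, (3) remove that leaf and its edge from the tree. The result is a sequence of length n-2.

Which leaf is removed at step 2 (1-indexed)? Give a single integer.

Answer: 2

Derivation:
Step 1: current leaves = {1,2,5}. Remove leaf 1 (neighbor: 3).
Step 2: current leaves = {2,3,5}. Remove leaf 2 (neighbor: 4).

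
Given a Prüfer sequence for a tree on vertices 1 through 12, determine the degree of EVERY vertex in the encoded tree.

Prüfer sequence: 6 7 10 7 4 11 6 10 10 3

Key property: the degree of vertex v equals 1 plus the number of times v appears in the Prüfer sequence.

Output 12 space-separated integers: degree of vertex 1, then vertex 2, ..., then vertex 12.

Answer: 1 1 2 2 1 3 3 1 1 4 2 1

Derivation:
p_1 = 6: count[6] becomes 1
p_2 = 7: count[7] becomes 1
p_3 = 10: count[10] becomes 1
p_4 = 7: count[7] becomes 2
p_5 = 4: count[4] becomes 1
p_6 = 11: count[11] becomes 1
p_7 = 6: count[6] becomes 2
p_8 = 10: count[10] becomes 2
p_9 = 10: count[10] becomes 3
p_10 = 3: count[3] becomes 1
Degrees (1 + count): deg[1]=1+0=1, deg[2]=1+0=1, deg[3]=1+1=2, deg[4]=1+1=2, deg[5]=1+0=1, deg[6]=1+2=3, deg[7]=1+2=3, deg[8]=1+0=1, deg[9]=1+0=1, deg[10]=1+3=4, deg[11]=1+1=2, deg[12]=1+0=1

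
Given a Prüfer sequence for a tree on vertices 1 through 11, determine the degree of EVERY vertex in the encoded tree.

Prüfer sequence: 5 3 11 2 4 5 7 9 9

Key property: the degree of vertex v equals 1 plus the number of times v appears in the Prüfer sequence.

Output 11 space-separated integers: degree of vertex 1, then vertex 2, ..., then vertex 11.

Answer: 1 2 2 2 3 1 2 1 3 1 2

Derivation:
p_1 = 5: count[5] becomes 1
p_2 = 3: count[3] becomes 1
p_3 = 11: count[11] becomes 1
p_4 = 2: count[2] becomes 1
p_5 = 4: count[4] becomes 1
p_6 = 5: count[5] becomes 2
p_7 = 7: count[7] becomes 1
p_8 = 9: count[9] becomes 1
p_9 = 9: count[9] becomes 2
Degrees (1 + count): deg[1]=1+0=1, deg[2]=1+1=2, deg[3]=1+1=2, deg[4]=1+1=2, deg[5]=1+2=3, deg[6]=1+0=1, deg[7]=1+1=2, deg[8]=1+0=1, deg[9]=1+2=3, deg[10]=1+0=1, deg[11]=1+1=2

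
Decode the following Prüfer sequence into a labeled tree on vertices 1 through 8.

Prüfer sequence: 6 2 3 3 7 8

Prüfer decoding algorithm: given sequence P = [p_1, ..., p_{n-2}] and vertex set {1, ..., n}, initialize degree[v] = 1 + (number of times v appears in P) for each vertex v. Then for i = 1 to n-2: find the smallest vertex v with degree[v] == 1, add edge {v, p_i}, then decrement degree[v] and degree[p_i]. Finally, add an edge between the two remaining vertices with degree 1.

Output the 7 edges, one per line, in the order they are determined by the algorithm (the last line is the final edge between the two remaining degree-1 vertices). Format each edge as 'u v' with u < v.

Answer: 1 6
2 4
2 3
3 5
3 7
6 8
7 8

Derivation:
Initial degrees: {1:1, 2:2, 3:3, 4:1, 5:1, 6:2, 7:2, 8:2}
Step 1: smallest deg-1 vertex = 1, p_1 = 6. Add edge {1,6}. Now deg[1]=0, deg[6]=1.
Step 2: smallest deg-1 vertex = 4, p_2 = 2. Add edge {2,4}. Now deg[4]=0, deg[2]=1.
Step 3: smallest deg-1 vertex = 2, p_3 = 3. Add edge {2,3}. Now deg[2]=0, deg[3]=2.
Step 4: smallest deg-1 vertex = 5, p_4 = 3. Add edge {3,5}. Now deg[5]=0, deg[3]=1.
Step 5: smallest deg-1 vertex = 3, p_5 = 7. Add edge {3,7}. Now deg[3]=0, deg[7]=1.
Step 6: smallest deg-1 vertex = 6, p_6 = 8. Add edge {6,8}. Now deg[6]=0, deg[8]=1.
Final: two remaining deg-1 vertices are 7, 8. Add edge {7,8}.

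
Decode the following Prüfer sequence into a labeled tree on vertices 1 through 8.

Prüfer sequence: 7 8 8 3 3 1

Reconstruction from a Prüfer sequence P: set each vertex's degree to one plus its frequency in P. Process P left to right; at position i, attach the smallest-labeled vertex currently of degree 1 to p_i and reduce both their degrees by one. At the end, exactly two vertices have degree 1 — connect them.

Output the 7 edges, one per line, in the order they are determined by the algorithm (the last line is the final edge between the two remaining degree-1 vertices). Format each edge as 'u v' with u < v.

Initial degrees: {1:2, 2:1, 3:3, 4:1, 5:1, 6:1, 7:2, 8:3}
Step 1: smallest deg-1 vertex = 2, p_1 = 7. Add edge {2,7}. Now deg[2]=0, deg[7]=1.
Step 2: smallest deg-1 vertex = 4, p_2 = 8. Add edge {4,8}. Now deg[4]=0, deg[8]=2.
Step 3: smallest deg-1 vertex = 5, p_3 = 8. Add edge {5,8}. Now deg[5]=0, deg[8]=1.
Step 4: smallest deg-1 vertex = 6, p_4 = 3. Add edge {3,6}. Now deg[6]=0, deg[3]=2.
Step 5: smallest deg-1 vertex = 7, p_5 = 3. Add edge {3,7}. Now deg[7]=0, deg[3]=1.
Step 6: smallest deg-1 vertex = 3, p_6 = 1. Add edge {1,3}. Now deg[3]=0, deg[1]=1.
Final: two remaining deg-1 vertices are 1, 8. Add edge {1,8}.

Answer: 2 7
4 8
5 8
3 6
3 7
1 3
1 8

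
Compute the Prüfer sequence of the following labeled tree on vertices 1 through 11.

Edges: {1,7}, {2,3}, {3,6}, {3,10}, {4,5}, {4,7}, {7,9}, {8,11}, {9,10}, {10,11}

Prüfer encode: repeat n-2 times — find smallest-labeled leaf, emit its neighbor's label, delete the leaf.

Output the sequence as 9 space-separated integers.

Answer: 7 3 4 7 3 10 9 11 10

Derivation:
Step 1: leaves = {1,2,5,6,8}. Remove smallest leaf 1, emit neighbor 7.
Step 2: leaves = {2,5,6,8}. Remove smallest leaf 2, emit neighbor 3.
Step 3: leaves = {5,6,8}. Remove smallest leaf 5, emit neighbor 4.
Step 4: leaves = {4,6,8}. Remove smallest leaf 4, emit neighbor 7.
Step 5: leaves = {6,7,8}. Remove smallest leaf 6, emit neighbor 3.
Step 6: leaves = {3,7,8}. Remove smallest leaf 3, emit neighbor 10.
Step 7: leaves = {7,8}. Remove smallest leaf 7, emit neighbor 9.
Step 8: leaves = {8,9}. Remove smallest leaf 8, emit neighbor 11.
Step 9: leaves = {9,11}. Remove smallest leaf 9, emit neighbor 10.
Done: 2 vertices remain (10, 11). Sequence = [7 3 4 7 3 10 9 11 10]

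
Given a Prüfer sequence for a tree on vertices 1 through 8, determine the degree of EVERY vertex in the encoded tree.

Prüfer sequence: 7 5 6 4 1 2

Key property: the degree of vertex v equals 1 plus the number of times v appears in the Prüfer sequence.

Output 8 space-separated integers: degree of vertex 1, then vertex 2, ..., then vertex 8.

Answer: 2 2 1 2 2 2 2 1

Derivation:
p_1 = 7: count[7] becomes 1
p_2 = 5: count[5] becomes 1
p_3 = 6: count[6] becomes 1
p_4 = 4: count[4] becomes 1
p_5 = 1: count[1] becomes 1
p_6 = 2: count[2] becomes 1
Degrees (1 + count): deg[1]=1+1=2, deg[2]=1+1=2, deg[3]=1+0=1, deg[4]=1+1=2, deg[5]=1+1=2, deg[6]=1+1=2, deg[7]=1+1=2, deg[8]=1+0=1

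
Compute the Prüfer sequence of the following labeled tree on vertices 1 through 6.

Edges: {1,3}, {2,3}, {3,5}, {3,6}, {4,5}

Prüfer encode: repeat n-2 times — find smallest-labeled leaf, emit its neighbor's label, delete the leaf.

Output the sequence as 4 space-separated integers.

Answer: 3 3 5 3

Derivation:
Step 1: leaves = {1,2,4,6}. Remove smallest leaf 1, emit neighbor 3.
Step 2: leaves = {2,4,6}. Remove smallest leaf 2, emit neighbor 3.
Step 3: leaves = {4,6}. Remove smallest leaf 4, emit neighbor 5.
Step 4: leaves = {5,6}. Remove smallest leaf 5, emit neighbor 3.
Done: 2 vertices remain (3, 6). Sequence = [3 3 5 3]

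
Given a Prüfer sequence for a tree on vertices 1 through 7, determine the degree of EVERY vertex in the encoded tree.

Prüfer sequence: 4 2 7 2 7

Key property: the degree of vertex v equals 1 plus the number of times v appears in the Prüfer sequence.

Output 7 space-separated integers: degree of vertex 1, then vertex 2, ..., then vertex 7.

p_1 = 4: count[4] becomes 1
p_2 = 2: count[2] becomes 1
p_3 = 7: count[7] becomes 1
p_4 = 2: count[2] becomes 2
p_5 = 7: count[7] becomes 2
Degrees (1 + count): deg[1]=1+0=1, deg[2]=1+2=3, deg[3]=1+0=1, deg[4]=1+1=2, deg[5]=1+0=1, deg[6]=1+0=1, deg[7]=1+2=3

Answer: 1 3 1 2 1 1 3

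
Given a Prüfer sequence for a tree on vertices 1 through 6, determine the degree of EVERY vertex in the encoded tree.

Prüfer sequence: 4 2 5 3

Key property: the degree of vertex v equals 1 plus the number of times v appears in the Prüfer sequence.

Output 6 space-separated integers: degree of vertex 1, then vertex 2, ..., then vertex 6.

Answer: 1 2 2 2 2 1

Derivation:
p_1 = 4: count[4] becomes 1
p_2 = 2: count[2] becomes 1
p_3 = 5: count[5] becomes 1
p_4 = 3: count[3] becomes 1
Degrees (1 + count): deg[1]=1+0=1, deg[2]=1+1=2, deg[3]=1+1=2, deg[4]=1+1=2, deg[5]=1+1=2, deg[6]=1+0=1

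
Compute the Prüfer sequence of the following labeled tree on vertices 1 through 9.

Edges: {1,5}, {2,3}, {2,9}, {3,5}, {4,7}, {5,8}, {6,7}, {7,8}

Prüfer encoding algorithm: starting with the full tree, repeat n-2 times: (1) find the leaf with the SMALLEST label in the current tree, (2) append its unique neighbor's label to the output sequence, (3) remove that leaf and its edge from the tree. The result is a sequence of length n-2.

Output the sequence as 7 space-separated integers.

Answer: 5 7 7 8 5 3 2

Derivation:
Step 1: leaves = {1,4,6,9}. Remove smallest leaf 1, emit neighbor 5.
Step 2: leaves = {4,6,9}. Remove smallest leaf 4, emit neighbor 7.
Step 3: leaves = {6,9}. Remove smallest leaf 6, emit neighbor 7.
Step 4: leaves = {7,9}. Remove smallest leaf 7, emit neighbor 8.
Step 5: leaves = {8,9}. Remove smallest leaf 8, emit neighbor 5.
Step 6: leaves = {5,9}. Remove smallest leaf 5, emit neighbor 3.
Step 7: leaves = {3,9}. Remove smallest leaf 3, emit neighbor 2.
Done: 2 vertices remain (2, 9). Sequence = [5 7 7 8 5 3 2]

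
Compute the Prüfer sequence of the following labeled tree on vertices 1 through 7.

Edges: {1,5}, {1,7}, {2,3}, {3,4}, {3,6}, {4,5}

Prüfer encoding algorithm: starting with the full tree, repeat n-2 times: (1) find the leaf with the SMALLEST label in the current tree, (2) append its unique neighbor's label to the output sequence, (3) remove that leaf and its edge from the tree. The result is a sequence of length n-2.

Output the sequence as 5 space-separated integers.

Step 1: leaves = {2,6,7}. Remove smallest leaf 2, emit neighbor 3.
Step 2: leaves = {6,7}. Remove smallest leaf 6, emit neighbor 3.
Step 3: leaves = {3,7}. Remove smallest leaf 3, emit neighbor 4.
Step 4: leaves = {4,7}. Remove smallest leaf 4, emit neighbor 5.
Step 5: leaves = {5,7}. Remove smallest leaf 5, emit neighbor 1.
Done: 2 vertices remain (1, 7). Sequence = [3 3 4 5 1]

Answer: 3 3 4 5 1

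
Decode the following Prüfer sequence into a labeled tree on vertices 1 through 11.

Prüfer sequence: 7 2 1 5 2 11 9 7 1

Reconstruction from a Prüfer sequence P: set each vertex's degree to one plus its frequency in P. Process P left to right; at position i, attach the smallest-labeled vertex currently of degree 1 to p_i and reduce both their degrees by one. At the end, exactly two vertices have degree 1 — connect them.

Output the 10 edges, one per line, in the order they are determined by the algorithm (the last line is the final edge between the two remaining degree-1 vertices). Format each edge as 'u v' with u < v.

Initial degrees: {1:3, 2:3, 3:1, 4:1, 5:2, 6:1, 7:3, 8:1, 9:2, 10:1, 11:2}
Step 1: smallest deg-1 vertex = 3, p_1 = 7. Add edge {3,7}. Now deg[3]=0, deg[7]=2.
Step 2: smallest deg-1 vertex = 4, p_2 = 2. Add edge {2,4}. Now deg[4]=0, deg[2]=2.
Step 3: smallest deg-1 vertex = 6, p_3 = 1. Add edge {1,6}. Now deg[6]=0, deg[1]=2.
Step 4: smallest deg-1 vertex = 8, p_4 = 5. Add edge {5,8}. Now deg[8]=0, deg[5]=1.
Step 5: smallest deg-1 vertex = 5, p_5 = 2. Add edge {2,5}. Now deg[5]=0, deg[2]=1.
Step 6: smallest deg-1 vertex = 2, p_6 = 11. Add edge {2,11}. Now deg[2]=0, deg[11]=1.
Step 7: smallest deg-1 vertex = 10, p_7 = 9. Add edge {9,10}. Now deg[10]=0, deg[9]=1.
Step 8: smallest deg-1 vertex = 9, p_8 = 7. Add edge {7,9}. Now deg[9]=0, deg[7]=1.
Step 9: smallest deg-1 vertex = 7, p_9 = 1. Add edge {1,7}. Now deg[7]=0, deg[1]=1.
Final: two remaining deg-1 vertices are 1, 11. Add edge {1,11}.

Answer: 3 7
2 4
1 6
5 8
2 5
2 11
9 10
7 9
1 7
1 11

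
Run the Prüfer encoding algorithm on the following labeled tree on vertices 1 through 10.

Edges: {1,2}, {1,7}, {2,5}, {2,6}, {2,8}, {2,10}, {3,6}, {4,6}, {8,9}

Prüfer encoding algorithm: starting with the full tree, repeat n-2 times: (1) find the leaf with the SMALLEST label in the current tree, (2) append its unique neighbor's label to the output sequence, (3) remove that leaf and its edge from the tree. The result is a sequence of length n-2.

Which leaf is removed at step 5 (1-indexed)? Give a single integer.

Answer: 7

Derivation:
Step 1: current leaves = {3,4,5,7,9,10}. Remove leaf 3 (neighbor: 6).
Step 2: current leaves = {4,5,7,9,10}. Remove leaf 4 (neighbor: 6).
Step 3: current leaves = {5,6,7,9,10}. Remove leaf 5 (neighbor: 2).
Step 4: current leaves = {6,7,9,10}. Remove leaf 6 (neighbor: 2).
Step 5: current leaves = {7,9,10}. Remove leaf 7 (neighbor: 1).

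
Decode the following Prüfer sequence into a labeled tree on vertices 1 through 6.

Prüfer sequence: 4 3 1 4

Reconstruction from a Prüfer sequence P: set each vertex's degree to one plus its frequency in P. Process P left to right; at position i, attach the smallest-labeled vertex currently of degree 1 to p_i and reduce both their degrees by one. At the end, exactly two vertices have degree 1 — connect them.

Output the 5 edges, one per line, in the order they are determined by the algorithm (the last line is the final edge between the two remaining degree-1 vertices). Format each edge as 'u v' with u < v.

Answer: 2 4
3 5
1 3
1 4
4 6

Derivation:
Initial degrees: {1:2, 2:1, 3:2, 4:3, 5:1, 6:1}
Step 1: smallest deg-1 vertex = 2, p_1 = 4. Add edge {2,4}. Now deg[2]=0, deg[4]=2.
Step 2: smallest deg-1 vertex = 5, p_2 = 3. Add edge {3,5}. Now deg[5]=0, deg[3]=1.
Step 3: smallest deg-1 vertex = 3, p_3 = 1. Add edge {1,3}. Now deg[3]=0, deg[1]=1.
Step 4: smallest deg-1 vertex = 1, p_4 = 4. Add edge {1,4}. Now deg[1]=0, deg[4]=1.
Final: two remaining deg-1 vertices are 4, 6. Add edge {4,6}.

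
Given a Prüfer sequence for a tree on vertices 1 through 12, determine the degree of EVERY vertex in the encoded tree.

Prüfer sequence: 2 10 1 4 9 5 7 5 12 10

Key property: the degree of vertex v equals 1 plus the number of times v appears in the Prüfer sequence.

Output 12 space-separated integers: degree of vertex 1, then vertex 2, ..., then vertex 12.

Answer: 2 2 1 2 3 1 2 1 2 3 1 2

Derivation:
p_1 = 2: count[2] becomes 1
p_2 = 10: count[10] becomes 1
p_3 = 1: count[1] becomes 1
p_4 = 4: count[4] becomes 1
p_5 = 9: count[9] becomes 1
p_6 = 5: count[5] becomes 1
p_7 = 7: count[7] becomes 1
p_8 = 5: count[5] becomes 2
p_9 = 12: count[12] becomes 1
p_10 = 10: count[10] becomes 2
Degrees (1 + count): deg[1]=1+1=2, deg[2]=1+1=2, deg[3]=1+0=1, deg[4]=1+1=2, deg[5]=1+2=3, deg[6]=1+0=1, deg[7]=1+1=2, deg[8]=1+0=1, deg[9]=1+1=2, deg[10]=1+2=3, deg[11]=1+0=1, deg[12]=1+1=2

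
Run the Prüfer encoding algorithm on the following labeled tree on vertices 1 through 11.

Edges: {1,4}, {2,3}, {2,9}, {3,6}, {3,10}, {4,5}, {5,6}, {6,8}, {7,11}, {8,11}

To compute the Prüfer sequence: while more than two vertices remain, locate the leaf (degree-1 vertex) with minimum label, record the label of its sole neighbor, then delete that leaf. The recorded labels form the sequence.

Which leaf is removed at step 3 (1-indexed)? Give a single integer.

Step 1: current leaves = {1,7,9,10}. Remove leaf 1 (neighbor: 4).
Step 2: current leaves = {4,7,9,10}. Remove leaf 4 (neighbor: 5).
Step 3: current leaves = {5,7,9,10}. Remove leaf 5 (neighbor: 6).

Answer: 5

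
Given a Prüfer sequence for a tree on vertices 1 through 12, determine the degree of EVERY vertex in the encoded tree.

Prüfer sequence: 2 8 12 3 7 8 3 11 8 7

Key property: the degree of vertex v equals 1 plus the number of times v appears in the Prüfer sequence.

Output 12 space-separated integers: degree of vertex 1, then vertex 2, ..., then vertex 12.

Answer: 1 2 3 1 1 1 3 4 1 1 2 2

Derivation:
p_1 = 2: count[2] becomes 1
p_2 = 8: count[8] becomes 1
p_3 = 12: count[12] becomes 1
p_4 = 3: count[3] becomes 1
p_5 = 7: count[7] becomes 1
p_6 = 8: count[8] becomes 2
p_7 = 3: count[3] becomes 2
p_8 = 11: count[11] becomes 1
p_9 = 8: count[8] becomes 3
p_10 = 7: count[7] becomes 2
Degrees (1 + count): deg[1]=1+0=1, deg[2]=1+1=2, deg[3]=1+2=3, deg[4]=1+0=1, deg[5]=1+0=1, deg[6]=1+0=1, deg[7]=1+2=3, deg[8]=1+3=4, deg[9]=1+0=1, deg[10]=1+0=1, deg[11]=1+1=2, deg[12]=1+1=2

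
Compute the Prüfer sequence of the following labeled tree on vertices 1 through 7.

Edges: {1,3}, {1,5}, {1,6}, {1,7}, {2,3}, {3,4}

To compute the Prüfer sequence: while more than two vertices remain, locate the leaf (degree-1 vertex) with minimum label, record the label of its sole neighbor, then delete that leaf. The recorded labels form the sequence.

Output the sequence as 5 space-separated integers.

Step 1: leaves = {2,4,5,6,7}. Remove smallest leaf 2, emit neighbor 3.
Step 2: leaves = {4,5,6,7}. Remove smallest leaf 4, emit neighbor 3.
Step 3: leaves = {3,5,6,7}. Remove smallest leaf 3, emit neighbor 1.
Step 4: leaves = {5,6,7}. Remove smallest leaf 5, emit neighbor 1.
Step 5: leaves = {6,7}. Remove smallest leaf 6, emit neighbor 1.
Done: 2 vertices remain (1, 7). Sequence = [3 3 1 1 1]

Answer: 3 3 1 1 1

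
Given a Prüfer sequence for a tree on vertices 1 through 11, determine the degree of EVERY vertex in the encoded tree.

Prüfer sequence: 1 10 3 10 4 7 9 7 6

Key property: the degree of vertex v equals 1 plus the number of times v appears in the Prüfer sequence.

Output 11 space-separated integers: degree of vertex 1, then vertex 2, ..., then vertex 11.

Answer: 2 1 2 2 1 2 3 1 2 3 1

Derivation:
p_1 = 1: count[1] becomes 1
p_2 = 10: count[10] becomes 1
p_3 = 3: count[3] becomes 1
p_4 = 10: count[10] becomes 2
p_5 = 4: count[4] becomes 1
p_6 = 7: count[7] becomes 1
p_7 = 9: count[9] becomes 1
p_8 = 7: count[7] becomes 2
p_9 = 6: count[6] becomes 1
Degrees (1 + count): deg[1]=1+1=2, deg[2]=1+0=1, deg[3]=1+1=2, deg[4]=1+1=2, deg[5]=1+0=1, deg[6]=1+1=2, deg[7]=1+2=3, deg[8]=1+0=1, deg[9]=1+1=2, deg[10]=1+2=3, deg[11]=1+0=1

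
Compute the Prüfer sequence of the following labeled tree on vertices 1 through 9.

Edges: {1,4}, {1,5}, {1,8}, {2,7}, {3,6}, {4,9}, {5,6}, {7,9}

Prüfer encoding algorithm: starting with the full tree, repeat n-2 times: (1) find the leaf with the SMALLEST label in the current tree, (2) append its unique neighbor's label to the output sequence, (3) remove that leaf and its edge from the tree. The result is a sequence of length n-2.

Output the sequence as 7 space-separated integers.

Answer: 7 6 5 1 9 1 4

Derivation:
Step 1: leaves = {2,3,8}. Remove smallest leaf 2, emit neighbor 7.
Step 2: leaves = {3,7,8}. Remove smallest leaf 3, emit neighbor 6.
Step 3: leaves = {6,7,8}. Remove smallest leaf 6, emit neighbor 5.
Step 4: leaves = {5,7,8}. Remove smallest leaf 5, emit neighbor 1.
Step 5: leaves = {7,8}. Remove smallest leaf 7, emit neighbor 9.
Step 6: leaves = {8,9}. Remove smallest leaf 8, emit neighbor 1.
Step 7: leaves = {1,9}. Remove smallest leaf 1, emit neighbor 4.
Done: 2 vertices remain (4, 9). Sequence = [7 6 5 1 9 1 4]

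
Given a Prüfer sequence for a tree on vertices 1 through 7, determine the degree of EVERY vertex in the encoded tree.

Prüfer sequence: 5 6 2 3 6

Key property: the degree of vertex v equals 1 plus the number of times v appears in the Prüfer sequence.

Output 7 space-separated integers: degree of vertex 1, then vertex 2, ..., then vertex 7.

Answer: 1 2 2 1 2 3 1

Derivation:
p_1 = 5: count[5] becomes 1
p_2 = 6: count[6] becomes 1
p_3 = 2: count[2] becomes 1
p_4 = 3: count[3] becomes 1
p_5 = 6: count[6] becomes 2
Degrees (1 + count): deg[1]=1+0=1, deg[2]=1+1=2, deg[3]=1+1=2, deg[4]=1+0=1, deg[5]=1+1=2, deg[6]=1+2=3, deg[7]=1+0=1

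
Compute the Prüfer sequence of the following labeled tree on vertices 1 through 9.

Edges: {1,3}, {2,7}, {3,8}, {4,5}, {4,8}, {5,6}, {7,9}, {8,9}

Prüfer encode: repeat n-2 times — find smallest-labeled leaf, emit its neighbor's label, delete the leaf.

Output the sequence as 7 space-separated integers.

Step 1: leaves = {1,2,6}. Remove smallest leaf 1, emit neighbor 3.
Step 2: leaves = {2,3,6}. Remove smallest leaf 2, emit neighbor 7.
Step 3: leaves = {3,6,7}. Remove smallest leaf 3, emit neighbor 8.
Step 4: leaves = {6,7}. Remove smallest leaf 6, emit neighbor 5.
Step 5: leaves = {5,7}. Remove smallest leaf 5, emit neighbor 4.
Step 6: leaves = {4,7}. Remove smallest leaf 4, emit neighbor 8.
Step 7: leaves = {7,8}. Remove smallest leaf 7, emit neighbor 9.
Done: 2 vertices remain (8, 9). Sequence = [3 7 8 5 4 8 9]

Answer: 3 7 8 5 4 8 9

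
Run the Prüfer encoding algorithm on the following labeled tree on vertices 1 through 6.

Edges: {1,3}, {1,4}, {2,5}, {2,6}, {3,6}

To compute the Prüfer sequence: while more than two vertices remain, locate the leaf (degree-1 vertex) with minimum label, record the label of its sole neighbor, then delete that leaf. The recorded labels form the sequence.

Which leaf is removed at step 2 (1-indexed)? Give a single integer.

Step 1: current leaves = {4,5}. Remove leaf 4 (neighbor: 1).
Step 2: current leaves = {1,5}. Remove leaf 1 (neighbor: 3).

Answer: 1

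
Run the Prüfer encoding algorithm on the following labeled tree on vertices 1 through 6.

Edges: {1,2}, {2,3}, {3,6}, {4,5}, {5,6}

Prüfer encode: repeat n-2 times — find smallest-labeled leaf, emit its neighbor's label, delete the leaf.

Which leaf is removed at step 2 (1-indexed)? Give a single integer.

Answer: 2

Derivation:
Step 1: current leaves = {1,4}. Remove leaf 1 (neighbor: 2).
Step 2: current leaves = {2,4}. Remove leaf 2 (neighbor: 3).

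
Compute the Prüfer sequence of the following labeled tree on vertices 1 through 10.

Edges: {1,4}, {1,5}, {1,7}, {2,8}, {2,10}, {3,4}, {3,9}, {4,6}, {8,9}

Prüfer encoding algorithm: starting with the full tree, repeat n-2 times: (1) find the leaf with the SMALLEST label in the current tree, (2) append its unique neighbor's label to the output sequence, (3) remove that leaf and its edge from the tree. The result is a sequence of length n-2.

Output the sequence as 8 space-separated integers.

Answer: 1 4 1 4 3 9 8 2

Derivation:
Step 1: leaves = {5,6,7,10}. Remove smallest leaf 5, emit neighbor 1.
Step 2: leaves = {6,7,10}. Remove smallest leaf 6, emit neighbor 4.
Step 3: leaves = {7,10}. Remove smallest leaf 7, emit neighbor 1.
Step 4: leaves = {1,10}. Remove smallest leaf 1, emit neighbor 4.
Step 5: leaves = {4,10}. Remove smallest leaf 4, emit neighbor 3.
Step 6: leaves = {3,10}. Remove smallest leaf 3, emit neighbor 9.
Step 7: leaves = {9,10}. Remove smallest leaf 9, emit neighbor 8.
Step 8: leaves = {8,10}. Remove smallest leaf 8, emit neighbor 2.
Done: 2 vertices remain (2, 10). Sequence = [1 4 1 4 3 9 8 2]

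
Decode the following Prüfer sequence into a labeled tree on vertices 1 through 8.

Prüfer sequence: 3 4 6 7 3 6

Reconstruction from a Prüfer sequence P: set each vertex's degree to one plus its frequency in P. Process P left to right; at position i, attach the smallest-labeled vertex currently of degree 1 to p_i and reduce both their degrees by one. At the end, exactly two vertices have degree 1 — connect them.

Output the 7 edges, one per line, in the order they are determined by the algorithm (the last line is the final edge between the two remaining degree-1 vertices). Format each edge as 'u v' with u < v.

Initial degrees: {1:1, 2:1, 3:3, 4:2, 5:1, 6:3, 7:2, 8:1}
Step 1: smallest deg-1 vertex = 1, p_1 = 3. Add edge {1,3}. Now deg[1]=0, deg[3]=2.
Step 2: smallest deg-1 vertex = 2, p_2 = 4. Add edge {2,4}. Now deg[2]=0, deg[4]=1.
Step 3: smallest deg-1 vertex = 4, p_3 = 6. Add edge {4,6}. Now deg[4]=0, deg[6]=2.
Step 4: smallest deg-1 vertex = 5, p_4 = 7. Add edge {5,7}. Now deg[5]=0, deg[7]=1.
Step 5: smallest deg-1 vertex = 7, p_5 = 3. Add edge {3,7}. Now deg[7]=0, deg[3]=1.
Step 6: smallest deg-1 vertex = 3, p_6 = 6. Add edge {3,6}. Now deg[3]=0, deg[6]=1.
Final: two remaining deg-1 vertices are 6, 8. Add edge {6,8}.

Answer: 1 3
2 4
4 6
5 7
3 7
3 6
6 8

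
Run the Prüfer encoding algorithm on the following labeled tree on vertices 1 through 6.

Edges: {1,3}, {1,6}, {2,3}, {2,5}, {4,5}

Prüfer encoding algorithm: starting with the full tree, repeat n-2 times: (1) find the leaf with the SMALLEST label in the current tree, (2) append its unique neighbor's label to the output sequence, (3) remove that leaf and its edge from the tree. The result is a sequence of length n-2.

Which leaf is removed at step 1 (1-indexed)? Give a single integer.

Step 1: current leaves = {4,6}. Remove leaf 4 (neighbor: 5).

Answer: 4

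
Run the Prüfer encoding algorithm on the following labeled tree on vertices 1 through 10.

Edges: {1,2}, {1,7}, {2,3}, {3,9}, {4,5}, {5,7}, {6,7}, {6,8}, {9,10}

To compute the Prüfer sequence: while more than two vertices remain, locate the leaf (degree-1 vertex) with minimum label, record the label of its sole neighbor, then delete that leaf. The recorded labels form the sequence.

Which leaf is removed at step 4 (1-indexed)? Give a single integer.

Answer: 6

Derivation:
Step 1: current leaves = {4,8,10}. Remove leaf 4 (neighbor: 5).
Step 2: current leaves = {5,8,10}. Remove leaf 5 (neighbor: 7).
Step 3: current leaves = {8,10}. Remove leaf 8 (neighbor: 6).
Step 4: current leaves = {6,10}. Remove leaf 6 (neighbor: 7).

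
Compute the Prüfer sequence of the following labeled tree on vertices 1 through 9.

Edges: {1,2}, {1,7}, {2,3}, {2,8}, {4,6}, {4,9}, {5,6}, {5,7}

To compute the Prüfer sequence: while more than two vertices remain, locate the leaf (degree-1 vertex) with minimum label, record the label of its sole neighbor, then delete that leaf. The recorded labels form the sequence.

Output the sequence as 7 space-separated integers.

Step 1: leaves = {3,8,9}. Remove smallest leaf 3, emit neighbor 2.
Step 2: leaves = {8,9}. Remove smallest leaf 8, emit neighbor 2.
Step 3: leaves = {2,9}. Remove smallest leaf 2, emit neighbor 1.
Step 4: leaves = {1,9}. Remove smallest leaf 1, emit neighbor 7.
Step 5: leaves = {7,9}. Remove smallest leaf 7, emit neighbor 5.
Step 6: leaves = {5,9}. Remove smallest leaf 5, emit neighbor 6.
Step 7: leaves = {6,9}. Remove smallest leaf 6, emit neighbor 4.
Done: 2 vertices remain (4, 9). Sequence = [2 2 1 7 5 6 4]

Answer: 2 2 1 7 5 6 4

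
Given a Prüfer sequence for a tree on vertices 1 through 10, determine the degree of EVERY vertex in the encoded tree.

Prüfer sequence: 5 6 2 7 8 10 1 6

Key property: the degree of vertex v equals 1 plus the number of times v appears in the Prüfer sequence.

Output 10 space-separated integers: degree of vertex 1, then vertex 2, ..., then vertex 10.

Answer: 2 2 1 1 2 3 2 2 1 2

Derivation:
p_1 = 5: count[5] becomes 1
p_2 = 6: count[6] becomes 1
p_3 = 2: count[2] becomes 1
p_4 = 7: count[7] becomes 1
p_5 = 8: count[8] becomes 1
p_6 = 10: count[10] becomes 1
p_7 = 1: count[1] becomes 1
p_8 = 6: count[6] becomes 2
Degrees (1 + count): deg[1]=1+1=2, deg[2]=1+1=2, deg[3]=1+0=1, deg[4]=1+0=1, deg[5]=1+1=2, deg[6]=1+2=3, deg[7]=1+1=2, deg[8]=1+1=2, deg[9]=1+0=1, deg[10]=1+1=2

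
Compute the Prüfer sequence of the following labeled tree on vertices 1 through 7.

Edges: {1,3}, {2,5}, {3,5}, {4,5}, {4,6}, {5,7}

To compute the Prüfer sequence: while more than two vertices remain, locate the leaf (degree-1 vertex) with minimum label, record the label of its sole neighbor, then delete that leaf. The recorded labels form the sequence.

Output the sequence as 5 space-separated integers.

Step 1: leaves = {1,2,6,7}. Remove smallest leaf 1, emit neighbor 3.
Step 2: leaves = {2,3,6,7}. Remove smallest leaf 2, emit neighbor 5.
Step 3: leaves = {3,6,7}. Remove smallest leaf 3, emit neighbor 5.
Step 4: leaves = {6,7}. Remove smallest leaf 6, emit neighbor 4.
Step 5: leaves = {4,7}. Remove smallest leaf 4, emit neighbor 5.
Done: 2 vertices remain (5, 7). Sequence = [3 5 5 4 5]

Answer: 3 5 5 4 5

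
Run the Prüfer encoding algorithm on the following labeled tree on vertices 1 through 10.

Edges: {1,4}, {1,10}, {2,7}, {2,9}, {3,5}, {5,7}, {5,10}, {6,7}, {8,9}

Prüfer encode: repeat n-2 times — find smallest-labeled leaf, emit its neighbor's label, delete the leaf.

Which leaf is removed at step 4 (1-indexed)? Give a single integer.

Answer: 6

Derivation:
Step 1: current leaves = {3,4,6,8}. Remove leaf 3 (neighbor: 5).
Step 2: current leaves = {4,6,8}. Remove leaf 4 (neighbor: 1).
Step 3: current leaves = {1,6,8}. Remove leaf 1 (neighbor: 10).
Step 4: current leaves = {6,8,10}. Remove leaf 6 (neighbor: 7).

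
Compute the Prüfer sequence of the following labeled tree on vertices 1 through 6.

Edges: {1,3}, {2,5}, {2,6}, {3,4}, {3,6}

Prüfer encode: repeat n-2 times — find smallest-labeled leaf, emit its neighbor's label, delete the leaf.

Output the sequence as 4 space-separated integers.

Step 1: leaves = {1,4,5}. Remove smallest leaf 1, emit neighbor 3.
Step 2: leaves = {4,5}. Remove smallest leaf 4, emit neighbor 3.
Step 3: leaves = {3,5}. Remove smallest leaf 3, emit neighbor 6.
Step 4: leaves = {5,6}. Remove smallest leaf 5, emit neighbor 2.
Done: 2 vertices remain (2, 6). Sequence = [3 3 6 2]

Answer: 3 3 6 2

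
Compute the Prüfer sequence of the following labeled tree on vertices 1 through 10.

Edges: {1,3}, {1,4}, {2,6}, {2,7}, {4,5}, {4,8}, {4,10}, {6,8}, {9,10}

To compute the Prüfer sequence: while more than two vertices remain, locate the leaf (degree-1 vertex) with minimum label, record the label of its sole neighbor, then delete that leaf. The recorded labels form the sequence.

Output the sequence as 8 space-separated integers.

Step 1: leaves = {3,5,7,9}. Remove smallest leaf 3, emit neighbor 1.
Step 2: leaves = {1,5,7,9}. Remove smallest leaf 1, emit neighbor 4.
Step 3: leaves = {5,7,9}. Remove smallest leaf 5, emit neighbor 4.
Step 4: leaves = {7,9}. Remove smallest leaf 7, emit neighbor 2.
Step 5: leaves = {2,9}. Remove smallest leaf 2, emit neighbor 6.
Step 6: leaves = {6,9}. Remove smallest leaf 6, emit neighbor 8.
Step 7: leaves = {8,9}. Remove smallest leaf 8, emit neighbor 4.
Step 8: leaves = {4,9}. Remove smallest leaf 4, emit neighbor 10.
Done: 2 vertices remain (9, 10). Sequence = [1 4 4 2 6 8 4 10]

Answer: 1 4 4 2 6 8 4 10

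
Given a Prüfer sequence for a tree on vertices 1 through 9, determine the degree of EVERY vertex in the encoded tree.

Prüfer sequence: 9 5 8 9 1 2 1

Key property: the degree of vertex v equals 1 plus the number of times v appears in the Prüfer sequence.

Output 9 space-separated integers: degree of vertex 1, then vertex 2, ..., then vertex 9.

Answer: 3 2 1 1 2 1 1 2 3

Derivation:
p_1 = 9: count[9] becomes 1
p_2 = 5: count[5] becomes 1
p_3 = 8: count[8] becomes 1
p_4 = 9: count[9] becomes 2
p_5 = 1: count[1] becomes 1
p_6 = 2: count[2] becomes 1
p_7 = 1: count[1] becomes 2
Degrees (1 + count): deg[1]=1+2=3, deg[2]=1+1=2, deg[3]=1+0=1, deg[4]=1+0=1, deg[5]=1+1=2, deg[6]=1+0=1, deg[7]=1+0=1, deg[8]=1+1=2, deg[9]=1+2=3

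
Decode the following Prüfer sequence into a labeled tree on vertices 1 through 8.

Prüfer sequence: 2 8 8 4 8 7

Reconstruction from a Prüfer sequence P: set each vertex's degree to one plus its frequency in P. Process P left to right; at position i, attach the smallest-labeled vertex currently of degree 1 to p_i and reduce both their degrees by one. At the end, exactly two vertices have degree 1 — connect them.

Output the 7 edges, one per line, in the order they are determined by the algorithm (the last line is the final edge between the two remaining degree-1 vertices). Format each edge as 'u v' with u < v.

Initial degrees: {1:1, 2:2, 3:1, 4:2, 5:1, 6:1, 7:2, 8:4}
Step 1: smallest deg-1 vertex = 1, p_1 = 2. Add edge {1,2}. Now deg[1]=0, deg[2]=1.
Step 2: smallest deg-1 vertex = 2, p_2 = 8. Add edge {2,8}. Now deg[2]=0, deg[8]=3.
Step 3: smallest deg-1 vertex = 3, p_3 = 8. Add edge {3,8}. Now deg[3]=0, deg[8]=2.
Step 4: smallest deg-1 vertex = 5, p_4 = 4. Add edge {4,5}. Now deg[5]=0, deg[4]=1.
Step 5: smallest deg-1 vertex = 4, p_5 = 8. Add edge {4,8}. Now deg[4]=0, deg[8]=1.
Step 6: smallest deg-1 vertex = 6, p_6 = 7. Add edge {6,7}. Now deg[6]=0, deg[7]=1.
Final: two remaining deg-1 vertices are 7, 8. Add edge {7,8}.

Answer: 1 2
2 8
3 8
4 5
4 8
6 7
7 8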